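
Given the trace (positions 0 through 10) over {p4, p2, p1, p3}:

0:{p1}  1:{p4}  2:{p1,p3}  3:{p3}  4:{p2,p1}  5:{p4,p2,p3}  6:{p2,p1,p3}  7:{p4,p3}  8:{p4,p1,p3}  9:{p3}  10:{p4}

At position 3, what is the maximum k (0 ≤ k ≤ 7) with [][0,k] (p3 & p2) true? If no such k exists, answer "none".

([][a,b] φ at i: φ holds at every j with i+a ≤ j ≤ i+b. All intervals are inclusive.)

(p3 & p2) must hold from j=3 onward; find where it first fails.
  j=3: fails → no k works.

none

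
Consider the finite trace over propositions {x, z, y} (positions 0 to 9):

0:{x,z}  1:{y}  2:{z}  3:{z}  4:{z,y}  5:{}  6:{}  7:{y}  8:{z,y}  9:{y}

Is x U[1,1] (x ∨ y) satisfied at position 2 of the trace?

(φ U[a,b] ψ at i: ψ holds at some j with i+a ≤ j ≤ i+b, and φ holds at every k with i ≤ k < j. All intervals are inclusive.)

Need some j in [3,3] with (x ∨ y), and x at every k in [2,j-1].
  j=3: (x ∨ y) false.
No j in the window works → until fails.

No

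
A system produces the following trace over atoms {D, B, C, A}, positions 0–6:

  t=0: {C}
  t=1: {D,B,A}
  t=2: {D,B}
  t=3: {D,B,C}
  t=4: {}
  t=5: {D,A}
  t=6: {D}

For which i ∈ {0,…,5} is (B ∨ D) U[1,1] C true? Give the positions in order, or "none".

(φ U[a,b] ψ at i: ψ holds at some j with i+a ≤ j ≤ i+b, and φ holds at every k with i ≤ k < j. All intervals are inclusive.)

2

Evaluate at each i in [0,5]:
  i=0: ✗ (no rhs in [1,1])
  i=1: ✗ (no rhs in [2,2])
  i=2: ✓ (rhs at j=3; lhs holds on [2,2])
  i=3: ✗ (no rhs in [4,4])
  i=4: ✗ (no rhs in [5,5])
  i=5: ✗ (no rhs in [6,6])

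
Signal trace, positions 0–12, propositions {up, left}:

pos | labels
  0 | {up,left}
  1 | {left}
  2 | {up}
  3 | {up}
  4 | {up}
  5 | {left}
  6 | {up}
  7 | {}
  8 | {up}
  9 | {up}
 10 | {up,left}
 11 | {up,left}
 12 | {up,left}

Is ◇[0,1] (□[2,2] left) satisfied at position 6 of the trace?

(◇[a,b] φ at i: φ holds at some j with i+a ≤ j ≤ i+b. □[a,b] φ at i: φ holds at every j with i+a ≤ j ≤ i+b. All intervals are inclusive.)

False

Check □[2,2] left at each j in [6,7]:
  j=6: fails at 8
  j=7: fails at 9
No position in the window satisfies it → formula fails.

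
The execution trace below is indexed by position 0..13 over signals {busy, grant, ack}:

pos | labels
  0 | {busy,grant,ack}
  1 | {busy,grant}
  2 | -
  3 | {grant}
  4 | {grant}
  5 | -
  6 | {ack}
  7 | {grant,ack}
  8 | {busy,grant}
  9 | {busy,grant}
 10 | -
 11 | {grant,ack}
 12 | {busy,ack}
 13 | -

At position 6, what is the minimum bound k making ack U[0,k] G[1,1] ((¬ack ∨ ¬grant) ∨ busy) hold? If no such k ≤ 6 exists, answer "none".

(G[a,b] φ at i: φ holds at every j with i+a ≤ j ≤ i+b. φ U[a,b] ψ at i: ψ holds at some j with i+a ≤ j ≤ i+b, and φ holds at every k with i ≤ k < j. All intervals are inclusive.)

1

Need earliest j ≥ 6 with G[1,1] ((¬ack ∨ ¬grant) ∨ busy), and ack at every k in [6,j-1].
  j=6: rhs fails.
  j=7: rhs holds; lhs holds on [6,6]. k = 1.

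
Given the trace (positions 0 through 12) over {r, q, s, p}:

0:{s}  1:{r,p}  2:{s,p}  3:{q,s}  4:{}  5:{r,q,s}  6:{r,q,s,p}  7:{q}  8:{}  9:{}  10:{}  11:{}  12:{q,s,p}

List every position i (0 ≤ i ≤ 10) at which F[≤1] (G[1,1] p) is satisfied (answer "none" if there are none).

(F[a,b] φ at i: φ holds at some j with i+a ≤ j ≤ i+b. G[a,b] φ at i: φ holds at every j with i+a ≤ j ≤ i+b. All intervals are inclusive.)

0, 1, 4, 5, 10

Evaluate at each i in [0,10]:
  i=0: ✓ (witness j=0)
  i=1: ✓ (witness j=1)
  i=2: ✗ (none in [2,3])
  i=3: ✗ (none in [3,4])
  i=4: ✓ (witness j=5)
  i=5: ✓ (witness j=5)
  i=6: ✗ (none in [6,7])
  i=7: ✗ (none in [7,8])
  i=8: ✗ (none in [8,9])
  i=9: ✗ (none in [9,10])
  i=10: ✓ (witness j=11)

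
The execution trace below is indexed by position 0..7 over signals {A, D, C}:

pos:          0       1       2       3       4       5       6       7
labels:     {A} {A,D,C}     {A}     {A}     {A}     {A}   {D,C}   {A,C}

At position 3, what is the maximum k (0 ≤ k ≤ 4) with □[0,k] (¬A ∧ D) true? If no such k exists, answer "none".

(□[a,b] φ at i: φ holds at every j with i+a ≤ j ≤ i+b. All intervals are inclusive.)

none

(¬A ∧ D) must hold from j=3 onward; find where it first fails.
  j=3: fails → no k works.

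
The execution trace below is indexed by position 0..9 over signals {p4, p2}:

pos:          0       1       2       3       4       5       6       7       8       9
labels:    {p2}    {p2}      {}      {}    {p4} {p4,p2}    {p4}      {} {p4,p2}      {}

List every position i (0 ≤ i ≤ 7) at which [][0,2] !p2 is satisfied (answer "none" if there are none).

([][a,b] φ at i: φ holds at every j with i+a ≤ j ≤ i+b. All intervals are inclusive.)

2

Evaluate at each i in [0,7]:
  i=0: ✗ (fails at j=0)
  i=1: ✗ (fails at j=1)
  i=2: ✓ (all of [2,4])
  i=3: ✗ (fails at j=5)
  i=4: ✗ (fails at j=5)
  i=5: ✗ (fails at j=5)
  i=6: ✗ (fails at j=8)
  i=7: ✗ (fails at j=8)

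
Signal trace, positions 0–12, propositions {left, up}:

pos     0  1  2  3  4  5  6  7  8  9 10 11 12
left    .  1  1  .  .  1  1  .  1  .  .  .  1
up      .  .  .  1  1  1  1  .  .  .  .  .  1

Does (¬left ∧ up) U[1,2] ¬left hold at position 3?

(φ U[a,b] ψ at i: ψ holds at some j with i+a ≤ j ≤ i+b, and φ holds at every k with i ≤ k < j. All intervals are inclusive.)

Need some j in [4,5] with ¬left, and (¬left ∧ up) at every k in [3,j-1].
  j=4: ¬left holds; (¬left ∧ up) holds at every k in [3,3] → satisfied.

Yes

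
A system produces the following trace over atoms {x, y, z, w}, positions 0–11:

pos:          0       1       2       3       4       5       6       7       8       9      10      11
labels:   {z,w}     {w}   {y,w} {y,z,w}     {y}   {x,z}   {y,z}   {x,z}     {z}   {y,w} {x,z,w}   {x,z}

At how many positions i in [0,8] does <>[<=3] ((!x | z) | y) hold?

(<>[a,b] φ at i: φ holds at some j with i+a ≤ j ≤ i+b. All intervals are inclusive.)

9

Evaluate at each i in [0,8]:
  i=0: ✓ (witness j=0)
  i=1: ✓ (witness j=1)
  i=2: ✓ (witness j=2)
  i=3: ✓ (witness j=3)
  i=4: ✓ (witness j=4)
  i=5: ✓ (witness j=5)
  i=6: ✓ (witness j=6)
  i=7: ✓ (witness j=7)
  i=8: ✓ (witness j=8)
Positions where it holds: {0, 1, 2, 3, 4, 5, 6, 7, 8} → 9.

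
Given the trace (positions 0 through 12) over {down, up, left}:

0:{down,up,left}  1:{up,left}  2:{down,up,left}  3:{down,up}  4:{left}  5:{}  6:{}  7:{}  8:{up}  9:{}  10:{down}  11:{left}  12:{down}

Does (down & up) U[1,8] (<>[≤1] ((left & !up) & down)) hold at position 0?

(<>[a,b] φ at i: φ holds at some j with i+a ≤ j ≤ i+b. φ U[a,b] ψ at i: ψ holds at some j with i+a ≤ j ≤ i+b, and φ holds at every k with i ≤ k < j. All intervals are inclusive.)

Need some j in [1,8] with <>[≤1] ((left & !up) & down), and (down & up) at every k in [0,j-1].
  j=1: <>[≤1] ((left & !up) & down) — fails (none in [1,2]).
  j=2: <>[≤1] ((left & !up) & down) — fails (none in [2,3]).
  j=3: <>[≤1] ((left & !up) & down) — fails (none in [3,4]).
  j=4: <>[≤1] ((left & !up) & down) — fails (none in [4,5]).
  j=5: <>[≤1] ((left & !up) & down) — fails (none in [5,6]).
  j=6: <>[≤1] ((left & !up) & down) — fails (none in [6,7]).
  j=7: <>[≤1] ((left & !up) & down) — fails (none in [7,8]).
  j=8: <>[≤1] ((left & !up) & down) — fails (none in [8,9]).
No j in the window works → until fails.

False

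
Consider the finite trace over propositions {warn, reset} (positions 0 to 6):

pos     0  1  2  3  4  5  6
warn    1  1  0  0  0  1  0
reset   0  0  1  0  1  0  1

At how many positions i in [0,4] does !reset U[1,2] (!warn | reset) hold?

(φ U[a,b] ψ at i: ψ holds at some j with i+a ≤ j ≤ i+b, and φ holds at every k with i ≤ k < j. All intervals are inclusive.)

Evaluate at each i in [0,4]:
  i=0: ✓ (rhs at j=2; lhs holds on [0,1])
  i=1: ✓ (rhs at j=2; lhs holds on [1,1])
  i=2: ✗ (lhs fails at k=2 before rhs at j=3)
  i=3: ✓ (rhs at j=4; lhs holds on [3,3])
  i=4: ✗ (lhs fails at k=4 before rhs at j=6)
Positions where it holds: {0, 1, 3} → 3.

3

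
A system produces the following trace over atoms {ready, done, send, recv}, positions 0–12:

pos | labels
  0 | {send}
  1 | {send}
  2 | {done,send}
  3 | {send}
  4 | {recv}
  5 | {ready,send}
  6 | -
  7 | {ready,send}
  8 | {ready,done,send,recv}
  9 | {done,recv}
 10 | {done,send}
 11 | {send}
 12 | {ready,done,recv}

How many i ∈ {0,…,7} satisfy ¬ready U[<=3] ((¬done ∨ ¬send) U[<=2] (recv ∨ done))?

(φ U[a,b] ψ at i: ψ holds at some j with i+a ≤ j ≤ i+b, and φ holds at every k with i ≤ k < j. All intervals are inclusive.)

7

Evaluate at each i in [0,7]:
  i=0: ✓ (rhs at j=0)
  i=1: ✓ (rhs at j=1)
  i=2: ✓ (rhs at j=2)
  i=3: ✓ (rhs at j=3)
  i=4: ✓ (rhs at j=4)
  i=5: ✗ (lhs fails at k=5 before rhs at j=6)
  i=6: ✓ (rhs at j=6)
  i=7: ✓ (rhs at j=7)
Positions where it holds: {0, 1, 2, 3, 4, 6, 7} → 7.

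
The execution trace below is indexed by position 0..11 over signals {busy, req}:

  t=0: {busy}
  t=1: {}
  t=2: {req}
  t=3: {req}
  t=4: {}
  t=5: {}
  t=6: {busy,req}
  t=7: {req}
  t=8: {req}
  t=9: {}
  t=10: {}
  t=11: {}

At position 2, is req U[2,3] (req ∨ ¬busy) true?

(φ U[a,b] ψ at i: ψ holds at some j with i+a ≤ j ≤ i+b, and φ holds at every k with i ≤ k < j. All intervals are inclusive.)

Need some j in [4,5] with (req ∨ ¬busy), and req at every k in [2,j-1].
  j=4: (req ∨ ¬busy) holds; req holds at every k in [2,3] → satisfied.

Holds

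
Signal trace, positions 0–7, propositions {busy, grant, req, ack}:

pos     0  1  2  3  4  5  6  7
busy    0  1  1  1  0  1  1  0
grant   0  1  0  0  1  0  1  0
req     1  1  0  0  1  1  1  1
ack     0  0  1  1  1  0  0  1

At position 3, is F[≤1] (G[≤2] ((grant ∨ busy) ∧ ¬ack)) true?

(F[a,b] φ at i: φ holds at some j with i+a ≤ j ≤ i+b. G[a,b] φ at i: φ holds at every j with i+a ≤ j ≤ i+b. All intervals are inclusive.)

Does not hold

Check G[≤2] ((grant ∨ busy) ∧ ¬ack) at each j in [3,4]:
  j=3: fails at 3
  j=4: fails at 4
No position in the window satisfies it → formula fails.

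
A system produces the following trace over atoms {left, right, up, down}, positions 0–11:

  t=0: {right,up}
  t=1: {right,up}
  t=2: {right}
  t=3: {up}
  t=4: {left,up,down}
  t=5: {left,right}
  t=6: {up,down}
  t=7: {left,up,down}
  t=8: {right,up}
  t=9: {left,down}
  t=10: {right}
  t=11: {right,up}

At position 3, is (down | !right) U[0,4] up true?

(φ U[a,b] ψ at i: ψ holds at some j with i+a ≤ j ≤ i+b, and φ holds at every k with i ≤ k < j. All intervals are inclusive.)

True

Need some j in [3,7] with up, and (down | !right) at every k in [3,j-1].
  j=3: up holds; no prefix to check → satisfied.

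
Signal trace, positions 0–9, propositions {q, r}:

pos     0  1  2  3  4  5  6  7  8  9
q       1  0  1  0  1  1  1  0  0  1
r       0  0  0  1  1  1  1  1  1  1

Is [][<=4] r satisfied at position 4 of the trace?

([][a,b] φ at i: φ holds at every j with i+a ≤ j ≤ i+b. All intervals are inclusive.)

Check r at every j in [4,8]:
  j=4: true
  j=5: true
  j=6: true
  j=7: true
  j=8: true
All positions satisfy it → formula holds.

Yes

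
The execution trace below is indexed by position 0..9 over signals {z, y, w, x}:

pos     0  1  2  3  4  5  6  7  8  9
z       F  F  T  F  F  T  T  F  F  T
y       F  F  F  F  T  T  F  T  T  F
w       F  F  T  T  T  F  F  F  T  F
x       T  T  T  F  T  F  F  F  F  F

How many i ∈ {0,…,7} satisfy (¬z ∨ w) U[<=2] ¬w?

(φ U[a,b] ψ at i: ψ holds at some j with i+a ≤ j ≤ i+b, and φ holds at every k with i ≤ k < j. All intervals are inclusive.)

7

Evaluate at each i in [0,7]:
  i=0: ✓ (rhs at j=0)
  i=1: ✓ (rhs at j=1)
  i=2: ✗ (no rhs in [2,4])
  i=3: ✓ (rhs at j=5; lhs holds on [3,4])
  i=4: ✓ (rhs at j=5; lhs holds on [4,4])
  i=5: ✓ (rhs at j=5)
  i=6: ✓ (rhs at j=6)
  i=7: ✓ (rhs at j=7)
Positions where it holds: {0, 1, 3, 4, 5, 6, 7} → 7.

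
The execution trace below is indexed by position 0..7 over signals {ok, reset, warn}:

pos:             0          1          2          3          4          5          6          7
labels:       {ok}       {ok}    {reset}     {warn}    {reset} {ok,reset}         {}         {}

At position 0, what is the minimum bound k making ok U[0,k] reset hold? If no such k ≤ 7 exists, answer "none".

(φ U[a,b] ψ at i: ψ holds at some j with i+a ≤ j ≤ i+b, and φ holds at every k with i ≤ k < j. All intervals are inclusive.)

2

Need earliest j ≥ 0 with reset, and ok at every k in [0,j-1].
  j=0: rhs fails.
  j=1: rhs fails.
  j=2: rhs holds; lhs holds on [0,1]. k = 2.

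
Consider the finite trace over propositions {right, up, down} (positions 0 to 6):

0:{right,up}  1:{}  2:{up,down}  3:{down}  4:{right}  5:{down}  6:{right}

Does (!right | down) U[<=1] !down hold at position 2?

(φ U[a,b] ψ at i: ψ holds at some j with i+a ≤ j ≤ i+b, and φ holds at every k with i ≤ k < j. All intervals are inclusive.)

Need some j in [2,3] with !down, and (!right | down) at every k in [2,j-1].
  j=2: !down false.
  j=3: !down false.
No j in the window works → until fails.

False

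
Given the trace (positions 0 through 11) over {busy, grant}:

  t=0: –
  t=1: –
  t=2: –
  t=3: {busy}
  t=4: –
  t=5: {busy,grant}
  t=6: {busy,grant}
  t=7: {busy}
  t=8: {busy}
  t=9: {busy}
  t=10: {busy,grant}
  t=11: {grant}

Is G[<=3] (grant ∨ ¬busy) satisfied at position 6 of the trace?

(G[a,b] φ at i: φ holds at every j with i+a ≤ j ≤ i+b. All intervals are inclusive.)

Check (grant ∨ ¬busy) at every j in [6,9]:
  j=6: true
  j=7: false
  j=8: false
  j=9: false
Fails at j=7 → formula fails.

Does not hold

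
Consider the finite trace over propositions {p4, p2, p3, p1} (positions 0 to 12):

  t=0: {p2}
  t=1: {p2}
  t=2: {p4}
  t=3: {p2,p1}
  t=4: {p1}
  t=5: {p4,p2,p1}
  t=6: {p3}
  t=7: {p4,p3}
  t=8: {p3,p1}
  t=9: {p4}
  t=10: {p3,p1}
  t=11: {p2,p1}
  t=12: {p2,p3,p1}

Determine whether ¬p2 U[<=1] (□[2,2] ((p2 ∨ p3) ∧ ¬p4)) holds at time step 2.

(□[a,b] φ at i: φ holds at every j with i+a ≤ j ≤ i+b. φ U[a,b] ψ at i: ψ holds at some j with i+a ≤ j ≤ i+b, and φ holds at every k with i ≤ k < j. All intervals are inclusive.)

Need some j in [2,3] with □[2,2] ((p2 ∨ p3) ∧ ¬p4), and ¬p2 at every k in [2,j-1].
  j=2: □[2,2] ((p2 ∨ p3) ∧ ¬p4) — fails at 4.
  j=3: □[2,2] ((p2 ∨ p3) ∧ ¬p4) — fails at 5.
No j in the window works → until fails.

No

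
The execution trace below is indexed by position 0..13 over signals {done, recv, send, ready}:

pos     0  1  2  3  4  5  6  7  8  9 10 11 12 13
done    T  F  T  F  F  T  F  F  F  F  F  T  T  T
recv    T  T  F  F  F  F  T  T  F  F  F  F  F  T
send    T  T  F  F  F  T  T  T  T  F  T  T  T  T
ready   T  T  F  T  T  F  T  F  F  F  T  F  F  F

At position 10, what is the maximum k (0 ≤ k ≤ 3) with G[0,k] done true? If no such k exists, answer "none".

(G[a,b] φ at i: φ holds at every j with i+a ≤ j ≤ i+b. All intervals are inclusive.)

done must hold from j=10 onward; find where it first fails.
  j=10: fails → no k works.

none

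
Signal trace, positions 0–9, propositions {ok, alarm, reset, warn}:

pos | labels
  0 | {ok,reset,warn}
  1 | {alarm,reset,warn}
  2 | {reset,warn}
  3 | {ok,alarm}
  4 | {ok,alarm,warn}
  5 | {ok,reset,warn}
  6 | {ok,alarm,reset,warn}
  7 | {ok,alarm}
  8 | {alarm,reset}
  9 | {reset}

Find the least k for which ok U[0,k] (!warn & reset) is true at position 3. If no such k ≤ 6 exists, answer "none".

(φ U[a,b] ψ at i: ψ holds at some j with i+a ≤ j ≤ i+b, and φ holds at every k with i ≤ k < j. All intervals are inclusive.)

5

Need earliest j ≥ 3 with (!warn & reset), and ok at every k in [3,j-1].
  j=3: rhs fails.
  j=4: rhs fails.
  j=5: rhs fails.
  j=6: rhs fails.
  j=7: rhs fails.
  j=8: rhs holds; lhs holds on [3,7]. k = 5.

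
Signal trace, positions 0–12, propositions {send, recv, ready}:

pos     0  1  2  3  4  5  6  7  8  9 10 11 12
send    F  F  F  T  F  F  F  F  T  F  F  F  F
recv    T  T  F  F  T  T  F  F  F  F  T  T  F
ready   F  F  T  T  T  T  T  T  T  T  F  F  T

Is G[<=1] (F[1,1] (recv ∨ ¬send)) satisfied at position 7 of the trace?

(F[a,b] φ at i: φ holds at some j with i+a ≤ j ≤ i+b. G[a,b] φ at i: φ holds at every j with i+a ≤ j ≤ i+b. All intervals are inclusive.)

Check F[1,1] (recv ∨ ¬send) at every j in [7,8]:
  j=7: fails (none in [8,8])
  j=8: holds (witness at 9)
Fails at j=7 → formula fails.

False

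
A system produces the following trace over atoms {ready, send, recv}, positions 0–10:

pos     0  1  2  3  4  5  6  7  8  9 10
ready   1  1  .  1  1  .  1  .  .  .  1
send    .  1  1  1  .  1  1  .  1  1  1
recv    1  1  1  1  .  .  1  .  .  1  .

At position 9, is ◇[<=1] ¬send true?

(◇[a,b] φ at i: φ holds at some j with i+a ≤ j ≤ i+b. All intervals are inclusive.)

False

Check ¬send at each j in [9,10]:
  j=9: false
  j=10: false
No position in the window satisfies it → formula fails.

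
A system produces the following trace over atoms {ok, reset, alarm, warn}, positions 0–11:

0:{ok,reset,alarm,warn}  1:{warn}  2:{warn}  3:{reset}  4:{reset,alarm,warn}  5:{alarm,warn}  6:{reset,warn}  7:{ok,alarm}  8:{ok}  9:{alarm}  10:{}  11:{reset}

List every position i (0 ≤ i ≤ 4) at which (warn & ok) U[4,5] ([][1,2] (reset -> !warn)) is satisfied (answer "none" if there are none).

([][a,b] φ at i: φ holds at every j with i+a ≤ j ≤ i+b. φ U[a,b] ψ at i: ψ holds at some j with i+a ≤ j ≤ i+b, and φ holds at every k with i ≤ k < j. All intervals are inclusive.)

Evaluate at each i in [0,4]:
  i=0: ✗ (no rhs in [4,5])
  i=1: ✗ (lhs fails at k=1 before rhs at j=6)
  i=2: ✗ (lhs fails at k=2 before rhs at j=6)
  i=3: ✗ (lhs fails at k=3 before rhs at j=7)
  i=4: ✗ (lhs fails at k=4 before rhs at j=8)

none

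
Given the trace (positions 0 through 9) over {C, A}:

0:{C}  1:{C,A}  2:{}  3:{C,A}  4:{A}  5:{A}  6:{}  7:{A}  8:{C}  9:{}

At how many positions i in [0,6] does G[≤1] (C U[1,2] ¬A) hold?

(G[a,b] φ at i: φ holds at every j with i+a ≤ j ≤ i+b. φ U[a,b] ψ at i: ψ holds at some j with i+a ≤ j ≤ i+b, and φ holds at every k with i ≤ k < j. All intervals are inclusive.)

1

Evaluate at each i in [0,6]:
  i=0: ✓ (all of [0,1])
  i=1: ✗ (fails at j=2)
  i=2: ✗ (fails at j=2)
  i=3: ✗ (fails at j=3)
  i=4: ✗ (fails at j=4)
  i=5: ✗ (fails at j=5)
  i=6: ✗ (fails at j=6)
Positions where it holds: {0} → 1.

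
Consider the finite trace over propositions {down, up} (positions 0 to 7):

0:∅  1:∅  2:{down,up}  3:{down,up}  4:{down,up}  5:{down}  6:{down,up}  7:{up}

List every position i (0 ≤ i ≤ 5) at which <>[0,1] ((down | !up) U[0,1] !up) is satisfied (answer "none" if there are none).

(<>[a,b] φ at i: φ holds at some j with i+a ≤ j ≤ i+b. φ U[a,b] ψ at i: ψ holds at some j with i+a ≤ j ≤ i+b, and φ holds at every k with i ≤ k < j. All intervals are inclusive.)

Evaluate at each i in [0,5]:
  i=0: ✓ (witness j=0)
  i=1: ✓ (witness j=1)
  i=2: ✗ (none in [2,3])
  i=3: ✓ (witness j=4)
  i=4: ✓ (witness j=4)
  i=5: ✓ (witness j=5)

0, 1, 3, 4, 5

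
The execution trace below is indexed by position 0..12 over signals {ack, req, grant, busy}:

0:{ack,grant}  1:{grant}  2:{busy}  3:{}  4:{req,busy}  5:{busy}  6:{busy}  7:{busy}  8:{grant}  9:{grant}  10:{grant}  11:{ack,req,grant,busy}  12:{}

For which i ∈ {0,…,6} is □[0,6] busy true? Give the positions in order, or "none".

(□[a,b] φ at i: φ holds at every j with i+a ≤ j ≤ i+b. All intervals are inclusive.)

none

Evaluate at each i in [0,6]:
  i=0: ✗ (fails at j=0)
  i=1: ✗ (fails at j=1)
  i=2: ✗ (fails at j=3)
  i=3: ✗ (fails at j=3)
  i=4: ✗ (fails at j=8)
  i=5: ✗ (fails at j=8)
  i=6: ✗ (fails at j=8)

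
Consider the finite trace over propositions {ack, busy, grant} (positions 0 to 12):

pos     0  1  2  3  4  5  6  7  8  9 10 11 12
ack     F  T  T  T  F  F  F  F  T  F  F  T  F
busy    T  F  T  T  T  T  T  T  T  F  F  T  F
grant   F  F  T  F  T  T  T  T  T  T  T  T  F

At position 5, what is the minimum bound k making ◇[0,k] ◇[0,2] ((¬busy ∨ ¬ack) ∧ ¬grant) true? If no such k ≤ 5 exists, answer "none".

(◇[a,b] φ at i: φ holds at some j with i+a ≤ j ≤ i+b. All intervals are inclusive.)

5

Scan j = 5,6,… for ◇[0,2] ((¬busy ∨ ¬ack) ∧ ¬grant):
  j=5: fails
  j=6: fails
  j=7: fails
  j=8: fails
  j=9: fails
  j=10: holds
First hit at j=10, so smallest k = 10-5 = 5.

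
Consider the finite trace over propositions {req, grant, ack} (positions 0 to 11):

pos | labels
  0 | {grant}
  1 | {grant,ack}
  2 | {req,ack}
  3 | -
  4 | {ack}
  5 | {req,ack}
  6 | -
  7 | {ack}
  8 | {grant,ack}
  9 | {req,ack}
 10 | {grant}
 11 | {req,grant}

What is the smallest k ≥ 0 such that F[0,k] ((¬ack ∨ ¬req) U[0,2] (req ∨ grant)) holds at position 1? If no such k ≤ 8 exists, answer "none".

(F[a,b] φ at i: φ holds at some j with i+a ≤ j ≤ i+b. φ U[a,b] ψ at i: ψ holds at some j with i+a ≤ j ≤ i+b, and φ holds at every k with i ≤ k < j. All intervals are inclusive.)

Scan j = 1,2,… for ((¬ack ∨ ¬req) U[0,2] (req ∨ grant)):
  j=1: holds
First hit at j=1, so smallest k = 1-1 = 0.

0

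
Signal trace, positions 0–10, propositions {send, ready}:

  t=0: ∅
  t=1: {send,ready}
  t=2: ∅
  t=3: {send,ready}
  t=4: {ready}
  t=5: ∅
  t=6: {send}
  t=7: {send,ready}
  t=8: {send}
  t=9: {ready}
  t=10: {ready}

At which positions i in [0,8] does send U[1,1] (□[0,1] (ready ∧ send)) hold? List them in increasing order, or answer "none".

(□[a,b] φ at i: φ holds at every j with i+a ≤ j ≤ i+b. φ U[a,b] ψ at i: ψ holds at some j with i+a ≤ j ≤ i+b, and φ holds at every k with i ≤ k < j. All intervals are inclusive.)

none

Evaluate at each i in [0,8]:
  i=0: ✗ (no rhs in [1,1])
  i=1: ✗ (no rhs in [2,2])
  i=2: ✗ (no rhs in [3,3])
  i=3: ✗ (no rhs in [4,4])
  i=4: ✗ (no rhs in [5,5])
  i=5: ✗ (no rhs in [6,6])
  i=6: ✗ (no rhs in [7,7])
  i=7: ✗ (no rhs in [8,8])
  i=8: ✗ (no rhs in [9,9])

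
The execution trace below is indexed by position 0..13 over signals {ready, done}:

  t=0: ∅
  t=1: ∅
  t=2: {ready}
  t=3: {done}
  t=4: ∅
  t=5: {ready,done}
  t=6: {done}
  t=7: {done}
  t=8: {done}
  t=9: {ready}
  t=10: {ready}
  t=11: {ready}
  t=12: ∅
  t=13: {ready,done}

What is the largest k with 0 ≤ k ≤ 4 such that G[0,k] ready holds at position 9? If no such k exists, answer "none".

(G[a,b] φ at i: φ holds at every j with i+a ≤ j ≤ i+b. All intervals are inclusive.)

2

ready must hold from j=9 onward; find where it first fails.
  j=9: holds
  j=10: holds
  j=11: holds
  j=12: fails
Holds on [9,11], so largest k = 2.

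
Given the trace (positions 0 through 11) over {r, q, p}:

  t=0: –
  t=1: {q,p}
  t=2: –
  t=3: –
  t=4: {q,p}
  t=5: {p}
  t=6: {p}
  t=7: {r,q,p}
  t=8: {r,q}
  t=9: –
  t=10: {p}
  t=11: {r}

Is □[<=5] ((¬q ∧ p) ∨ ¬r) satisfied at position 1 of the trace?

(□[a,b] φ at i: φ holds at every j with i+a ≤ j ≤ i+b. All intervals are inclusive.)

Check ((¬q ∧ p) ∨ ¬r) at every j in [1,6]:
  j=1: true
  j=2: true
  j=3: true
  j=4: true
  j=5: true
  j=6: true
All positions satisfy it → formula holds.

Yes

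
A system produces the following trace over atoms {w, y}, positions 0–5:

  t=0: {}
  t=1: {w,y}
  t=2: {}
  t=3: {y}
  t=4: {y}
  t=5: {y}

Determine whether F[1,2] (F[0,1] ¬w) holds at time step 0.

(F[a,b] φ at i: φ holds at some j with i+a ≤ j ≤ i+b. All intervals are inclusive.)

Check F[0,1] ¬w at each j in [1,2]:
  j=1: holds (witness at 2)
  j=2: holds (witness at 2)
Found at j=1 → formula holds.

Holds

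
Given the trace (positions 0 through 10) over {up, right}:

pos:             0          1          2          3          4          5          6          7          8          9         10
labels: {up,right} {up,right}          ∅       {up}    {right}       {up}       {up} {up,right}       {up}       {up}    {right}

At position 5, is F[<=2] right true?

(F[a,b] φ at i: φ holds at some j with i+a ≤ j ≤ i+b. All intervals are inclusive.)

Holds

Check right at each j in [5,7]:
  j=5: false
  j=6: false
  j=7: true
Found at j=7 → formula holds.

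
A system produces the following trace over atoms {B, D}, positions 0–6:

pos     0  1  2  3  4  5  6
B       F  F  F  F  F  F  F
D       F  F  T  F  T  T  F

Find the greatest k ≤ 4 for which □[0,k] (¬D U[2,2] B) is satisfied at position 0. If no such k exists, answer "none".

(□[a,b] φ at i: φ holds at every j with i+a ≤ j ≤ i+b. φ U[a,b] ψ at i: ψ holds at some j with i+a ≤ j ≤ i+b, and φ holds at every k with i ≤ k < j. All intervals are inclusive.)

none

(¬D U[2,2] B) must hold from j=0 onward; find where it first fails.
  j=0: fails → no k works.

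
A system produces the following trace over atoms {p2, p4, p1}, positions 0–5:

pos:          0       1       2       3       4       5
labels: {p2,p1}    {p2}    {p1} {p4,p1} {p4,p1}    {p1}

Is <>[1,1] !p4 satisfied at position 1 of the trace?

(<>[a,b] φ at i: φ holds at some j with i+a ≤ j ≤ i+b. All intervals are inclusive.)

Check !p4 at each j in [2,2]:
  j=2: true
Found at j=2 → formula holds.

Holds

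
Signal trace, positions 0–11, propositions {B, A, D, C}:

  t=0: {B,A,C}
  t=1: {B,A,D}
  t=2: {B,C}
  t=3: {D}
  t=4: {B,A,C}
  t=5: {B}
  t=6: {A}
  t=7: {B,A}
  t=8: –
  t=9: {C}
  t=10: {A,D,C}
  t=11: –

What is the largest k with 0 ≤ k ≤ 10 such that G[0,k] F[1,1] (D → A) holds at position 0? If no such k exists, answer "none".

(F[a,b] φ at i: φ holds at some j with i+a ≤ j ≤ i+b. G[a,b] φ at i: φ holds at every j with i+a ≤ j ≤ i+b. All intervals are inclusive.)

F[1,1] (D → A) must hold from j=0 onward; find where it first fails.
  j=0: holds
  j=1: holds
  j=2: fails
Holds on [0,1], so largest k = 1.

1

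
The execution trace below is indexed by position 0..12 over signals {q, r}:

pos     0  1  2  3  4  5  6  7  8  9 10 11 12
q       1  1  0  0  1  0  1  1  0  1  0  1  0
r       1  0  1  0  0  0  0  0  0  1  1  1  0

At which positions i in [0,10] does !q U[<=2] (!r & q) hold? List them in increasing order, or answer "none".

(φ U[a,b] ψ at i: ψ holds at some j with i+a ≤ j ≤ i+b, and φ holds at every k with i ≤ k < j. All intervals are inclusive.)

1, 2, 3, 4, 5, 6, 7

Evaluate at each i in [0,10]:
  i=0: ✗ (lhs fails at k=0 before rhs at j=1)
  i=1: ✓ (rhs at j=1)
  i=2: ✓ (rhs at j=4; lhs holds on [2,3])
  i=3: ✓ (rhs at j=4; lhs holds on [3,3])
  i=4: ✓ (rhs at j=4)
  i=5: ✓ (rhs at j=6; lhs holds on [5,5])
  i=6: ✓ (rhs at j=6)
  i=7: ✓ (rhs at j=7)
  i=8: ✗ (no rhs in [8,10])
  i=9: ✗ (no rhs in [9,11])
  i=10: ✗ (no rhs in [10,12])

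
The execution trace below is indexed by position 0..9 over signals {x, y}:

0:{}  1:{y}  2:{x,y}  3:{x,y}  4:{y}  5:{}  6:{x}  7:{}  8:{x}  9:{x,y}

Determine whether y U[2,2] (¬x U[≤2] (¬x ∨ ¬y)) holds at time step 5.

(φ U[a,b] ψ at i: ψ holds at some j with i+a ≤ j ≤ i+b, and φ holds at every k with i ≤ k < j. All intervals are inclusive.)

Need some j in [7,7] with (¬x U[≤2] (¬x ∨ ¬y)), and y at every k in [5,j-1].
  j=7: (¬x U[≤2] (¬x ∨ ¬y)) holds, but y fails at k=5 → not this j.
No j in the window works → until fails.

No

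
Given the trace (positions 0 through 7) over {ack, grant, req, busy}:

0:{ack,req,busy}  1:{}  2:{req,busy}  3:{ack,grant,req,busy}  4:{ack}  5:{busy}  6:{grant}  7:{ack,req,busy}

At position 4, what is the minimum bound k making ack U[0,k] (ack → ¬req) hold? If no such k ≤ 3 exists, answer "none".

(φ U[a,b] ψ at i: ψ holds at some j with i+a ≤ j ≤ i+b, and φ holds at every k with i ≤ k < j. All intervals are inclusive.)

Need earliest j ≥ 4 with (ack → ¬req), and ack at every k in [4,j-1].
  j=4: rhs holds (empty prefix). k = 0.

0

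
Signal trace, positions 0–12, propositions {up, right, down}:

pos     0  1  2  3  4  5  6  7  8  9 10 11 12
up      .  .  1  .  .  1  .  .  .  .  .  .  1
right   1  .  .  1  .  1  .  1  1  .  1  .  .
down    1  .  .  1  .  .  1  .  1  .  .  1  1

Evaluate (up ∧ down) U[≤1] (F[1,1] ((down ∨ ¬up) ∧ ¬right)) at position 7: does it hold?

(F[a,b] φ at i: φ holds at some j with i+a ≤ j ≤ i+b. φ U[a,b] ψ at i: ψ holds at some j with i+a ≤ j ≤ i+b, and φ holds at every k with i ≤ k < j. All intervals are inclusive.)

False

Need some j in [7,8] with F[1,1] ((down ∨ ¬up) ∧ ¬right), and (up ∧ down) at every k in [7,j-1].
  j=7: F[1,1] ((down ∨ ¬up) ∧ ¬right) — fails (none in [8,8]).
  j=8: F[1,1] ((down ∨ ¬up) ∧ ¬right) holds, but (up ∧ down) fails at k=7 → not this j.
No j in the window works → until fails.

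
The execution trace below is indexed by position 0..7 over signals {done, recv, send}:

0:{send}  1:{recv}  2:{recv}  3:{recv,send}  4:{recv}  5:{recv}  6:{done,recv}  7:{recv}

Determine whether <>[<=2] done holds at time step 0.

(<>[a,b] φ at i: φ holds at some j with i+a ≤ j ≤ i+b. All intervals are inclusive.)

No

Check done at each j in [0,2]:
  j=0: false
  j=1: false
  j=2: false
No position in the window satisfies it → formula fails.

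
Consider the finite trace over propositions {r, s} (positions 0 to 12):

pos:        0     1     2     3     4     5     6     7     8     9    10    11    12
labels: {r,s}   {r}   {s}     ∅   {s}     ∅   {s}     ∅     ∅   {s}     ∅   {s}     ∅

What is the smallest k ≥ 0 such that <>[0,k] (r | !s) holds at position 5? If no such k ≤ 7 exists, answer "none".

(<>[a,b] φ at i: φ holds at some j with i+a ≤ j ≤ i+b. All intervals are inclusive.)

Scan j = 5,6,… for (r | !s):
  j=5: holds
First hit at j=5, so smallest k = 5-5 = 0.

0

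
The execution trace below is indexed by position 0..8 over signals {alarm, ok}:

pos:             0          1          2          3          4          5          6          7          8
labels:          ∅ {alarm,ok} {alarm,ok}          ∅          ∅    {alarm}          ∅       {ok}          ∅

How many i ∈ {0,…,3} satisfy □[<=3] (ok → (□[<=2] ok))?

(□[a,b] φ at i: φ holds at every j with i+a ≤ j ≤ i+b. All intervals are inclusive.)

Evaluate at each i in [0,3]:
  i=0: ✗ (fails at j=1)
  i=1: ✗ (fails at j=1)
  i=2: ✗ (fails at j=2)
  i=3: ✓ (all of [3,6])
Positions where it holds: {3} → 1.

1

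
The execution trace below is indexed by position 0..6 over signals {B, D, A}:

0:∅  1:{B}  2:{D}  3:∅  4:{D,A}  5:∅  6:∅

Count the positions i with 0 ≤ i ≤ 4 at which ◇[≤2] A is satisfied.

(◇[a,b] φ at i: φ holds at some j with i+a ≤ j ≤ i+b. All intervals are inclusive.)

3

Evaluate at each i in [0,4]:
  i=0: ✗ (none in [0,2])
  i=1: ✗ (none in [1,3])
  i=2: ✓ (witness j=4)
  i=3: ✓ (witness j=4)
  i=4: ✓ (witness j=4)
Positions where it holds: {2, 3, 4} → 3.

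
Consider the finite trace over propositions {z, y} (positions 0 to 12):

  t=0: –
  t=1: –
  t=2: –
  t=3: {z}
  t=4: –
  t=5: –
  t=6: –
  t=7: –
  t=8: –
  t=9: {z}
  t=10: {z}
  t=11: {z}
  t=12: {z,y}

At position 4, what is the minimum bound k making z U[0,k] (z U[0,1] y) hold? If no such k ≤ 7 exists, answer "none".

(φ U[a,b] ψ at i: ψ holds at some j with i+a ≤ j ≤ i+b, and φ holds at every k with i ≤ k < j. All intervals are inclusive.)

Need earliest j ≥ 4 with (z U[0,1] y), and z at every k in [4,j-1].
  j=4: rhs fails.
  j=5: rhs fails.
  j=6: rhs fails.
  j=7: rhs fails.
  j=8: rhs fails.
  j=9: rhs fails.
  j=10: rhs fails.
  j=11: rhs holds but lhs fails at k=4.
No witness within the range → none.

none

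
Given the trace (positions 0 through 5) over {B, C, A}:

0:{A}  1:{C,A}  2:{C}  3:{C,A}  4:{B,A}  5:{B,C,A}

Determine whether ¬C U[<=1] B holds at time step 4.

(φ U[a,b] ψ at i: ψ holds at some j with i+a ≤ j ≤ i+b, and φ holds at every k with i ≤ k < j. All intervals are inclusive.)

Need some j in [4,5] with B, and ¬C at every k in [4,j-1].
  j=4: B holds; no prefix to check → satisfied.

True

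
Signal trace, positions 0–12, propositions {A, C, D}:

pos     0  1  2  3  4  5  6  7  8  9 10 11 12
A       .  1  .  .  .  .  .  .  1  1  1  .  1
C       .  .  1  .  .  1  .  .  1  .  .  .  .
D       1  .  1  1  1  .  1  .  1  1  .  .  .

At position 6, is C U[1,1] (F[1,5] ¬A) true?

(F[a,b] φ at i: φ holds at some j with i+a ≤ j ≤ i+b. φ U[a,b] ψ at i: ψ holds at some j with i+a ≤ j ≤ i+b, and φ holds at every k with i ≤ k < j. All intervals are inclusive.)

Need some j in [7,7] with F[1,5] ¬A, and C at every k in [6,j-1].
  j=7: F[1,5] ¬A holds, but C fails at k=6 → not this j.
No j in the window works → until fails.

False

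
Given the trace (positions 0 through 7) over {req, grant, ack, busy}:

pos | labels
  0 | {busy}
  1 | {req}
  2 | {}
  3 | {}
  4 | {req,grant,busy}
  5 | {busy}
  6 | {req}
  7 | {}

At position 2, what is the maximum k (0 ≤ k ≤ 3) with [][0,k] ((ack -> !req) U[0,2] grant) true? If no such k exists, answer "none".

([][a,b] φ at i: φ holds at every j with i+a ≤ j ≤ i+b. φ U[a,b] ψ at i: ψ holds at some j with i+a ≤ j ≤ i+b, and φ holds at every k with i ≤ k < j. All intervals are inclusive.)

2

((ack -> !req) U[0,2] grant) must hold from j=2 onward; find where it first fails.
  j=2: holds
  j=3: holds
  j=4: holds
  j=5: fails
Holds on [2,4], so largest k = 2.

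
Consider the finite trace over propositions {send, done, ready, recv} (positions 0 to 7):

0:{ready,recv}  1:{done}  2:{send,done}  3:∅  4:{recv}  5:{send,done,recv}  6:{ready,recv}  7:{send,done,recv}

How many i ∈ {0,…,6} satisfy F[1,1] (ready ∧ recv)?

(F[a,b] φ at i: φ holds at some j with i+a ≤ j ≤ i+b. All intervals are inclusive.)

1

Evaluate at each i in [0,6]:
  i=0: ✗ (none in [1,1])
  i=1: ✗ (none in [2,2])
  i=2: ✗ (none in [3,3])
  i=3: ✗ (none in [4,4])
  i=4: ✗ (none in [5,5])
  i=5: ✓ (witness j=6)
  i=6: ✗ (none in [7,7])
Positions where it holds: {5} → 1.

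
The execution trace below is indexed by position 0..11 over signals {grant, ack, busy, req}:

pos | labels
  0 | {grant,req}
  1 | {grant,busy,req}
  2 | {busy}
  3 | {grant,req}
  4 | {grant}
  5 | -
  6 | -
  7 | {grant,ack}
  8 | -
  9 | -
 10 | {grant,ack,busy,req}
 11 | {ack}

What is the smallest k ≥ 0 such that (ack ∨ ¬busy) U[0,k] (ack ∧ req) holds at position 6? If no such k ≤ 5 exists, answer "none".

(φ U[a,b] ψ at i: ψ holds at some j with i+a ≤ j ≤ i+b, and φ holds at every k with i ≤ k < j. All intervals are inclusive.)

Need earliest j ≥ 6 with (ack ∧ req), and (ack ∨ ¬busy) at every k in [6,j-1].
  j=6: rhs fails.
  j=7: rhs fails.
  j=8: rhs fails.
  j=9: rhs fails.
  j=10: rhs holds; lhs holds on [6,9]. k = 4.

4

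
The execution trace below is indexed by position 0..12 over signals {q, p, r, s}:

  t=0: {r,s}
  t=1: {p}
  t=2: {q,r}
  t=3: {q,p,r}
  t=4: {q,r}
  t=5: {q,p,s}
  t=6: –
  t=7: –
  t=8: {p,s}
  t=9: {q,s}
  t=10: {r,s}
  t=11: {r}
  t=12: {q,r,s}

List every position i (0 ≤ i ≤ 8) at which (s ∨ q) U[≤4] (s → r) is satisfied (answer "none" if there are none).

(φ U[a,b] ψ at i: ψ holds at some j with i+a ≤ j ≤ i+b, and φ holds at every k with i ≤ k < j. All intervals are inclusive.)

0, 1, 2, 3, 4, 5, 6, 7, 8

Evaluate at each i in [0,8]:
  i=0: ✓ (rhs at j=0)
  i=1: ✓ (rhs at j=1)
  i=2: ✓ (rhs at j=2)
  i=3: ✓ (rhs at j=3)
  i=4: ✓ (rhs at j=4)
  i=5: ✓ (rhs at j=6; lhs holds on [5,5])
  i=6: ✓ (rhs at j=6)
  i=7: ✓ (rhs at j=7)
  i=8: ✓ (rhs at j=10; lhs holds on [8,9])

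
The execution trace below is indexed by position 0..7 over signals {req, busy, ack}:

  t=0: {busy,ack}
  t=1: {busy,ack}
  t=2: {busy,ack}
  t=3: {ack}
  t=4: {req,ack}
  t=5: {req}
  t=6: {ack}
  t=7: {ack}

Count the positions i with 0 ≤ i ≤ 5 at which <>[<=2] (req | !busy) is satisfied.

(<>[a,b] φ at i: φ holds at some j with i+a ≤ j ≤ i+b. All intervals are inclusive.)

Evaluate at each i in [0,5]:
  i=0: ✗ (none in [0,2])
  i=1: ✓ (witness j=3)
  i=2: ✓ (witness j=3)
  i=3: ✓ (witness j=3)
  i=4: ✓ (witness j=4)
  i=5: ✓ (witness j=5)
Positions where it holds: {1, 2, 3, 4, 5} → 5.

5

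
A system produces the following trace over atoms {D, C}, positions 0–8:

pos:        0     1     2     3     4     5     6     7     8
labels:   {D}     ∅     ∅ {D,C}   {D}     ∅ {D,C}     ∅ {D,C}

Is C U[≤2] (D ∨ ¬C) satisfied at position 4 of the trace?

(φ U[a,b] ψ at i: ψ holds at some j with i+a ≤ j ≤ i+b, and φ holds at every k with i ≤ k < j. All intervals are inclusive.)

Yes

Need some j in [4,6] with (D ∨ ¬C), and C at every k in [4,j-1].
  j=4: (D ∨ ¬C) holds; no prefix to check → satisfied.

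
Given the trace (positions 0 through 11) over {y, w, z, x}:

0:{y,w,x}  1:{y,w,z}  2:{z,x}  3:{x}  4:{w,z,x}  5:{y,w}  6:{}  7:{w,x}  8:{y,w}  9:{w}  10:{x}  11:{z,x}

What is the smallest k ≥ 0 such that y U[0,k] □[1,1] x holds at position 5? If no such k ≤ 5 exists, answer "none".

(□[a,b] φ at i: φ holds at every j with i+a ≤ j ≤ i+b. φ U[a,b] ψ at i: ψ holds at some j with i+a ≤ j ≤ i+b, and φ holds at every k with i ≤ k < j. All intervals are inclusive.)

1

Need earliest j ≥ 5 with □[1,1] x, and y at every k in [5,j-1].
  j=5: rhs fails.
  j=6: rhs holds; lhs holds on [5,5]. k = 1.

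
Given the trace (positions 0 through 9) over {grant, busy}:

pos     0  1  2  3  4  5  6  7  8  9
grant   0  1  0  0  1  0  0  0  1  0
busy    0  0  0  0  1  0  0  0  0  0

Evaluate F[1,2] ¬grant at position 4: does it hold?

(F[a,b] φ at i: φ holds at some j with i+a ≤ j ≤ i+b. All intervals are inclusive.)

Yes

Check ¬grant at each j in [5,6]:
  j=5: true
  j=6: true
Found at j=5 → formula holds.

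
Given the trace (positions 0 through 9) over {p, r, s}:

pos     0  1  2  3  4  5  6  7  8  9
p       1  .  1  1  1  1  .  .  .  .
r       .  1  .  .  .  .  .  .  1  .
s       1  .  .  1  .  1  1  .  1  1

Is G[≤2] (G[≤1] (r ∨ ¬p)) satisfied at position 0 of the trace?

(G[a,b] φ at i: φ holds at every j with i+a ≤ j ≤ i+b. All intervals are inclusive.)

Check G[≤1] (r ∨ ¬p) at every j in [0,2]:
  j=0: fails at 0
  j=1: fails at 2
  j=2: fails at 2
Fails at j=0 → formula fails.

No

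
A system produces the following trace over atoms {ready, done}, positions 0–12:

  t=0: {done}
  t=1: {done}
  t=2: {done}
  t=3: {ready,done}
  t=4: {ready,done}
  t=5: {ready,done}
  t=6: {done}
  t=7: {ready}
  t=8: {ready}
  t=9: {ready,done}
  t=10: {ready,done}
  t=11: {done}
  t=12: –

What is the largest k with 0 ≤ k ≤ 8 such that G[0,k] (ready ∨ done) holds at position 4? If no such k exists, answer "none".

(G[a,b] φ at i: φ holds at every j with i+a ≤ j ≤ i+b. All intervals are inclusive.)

7

(ready ∨ done) must hold from j=4 onward; find where it first fails.
  j=4: holds
  j=5: holds
  j=6: holds
  j=7: holds
  j=8: holds
  j=9: holds
  j=10: holds
  j=11: holds
  j=12: fails
Holds on [4,11], so largest k = 7.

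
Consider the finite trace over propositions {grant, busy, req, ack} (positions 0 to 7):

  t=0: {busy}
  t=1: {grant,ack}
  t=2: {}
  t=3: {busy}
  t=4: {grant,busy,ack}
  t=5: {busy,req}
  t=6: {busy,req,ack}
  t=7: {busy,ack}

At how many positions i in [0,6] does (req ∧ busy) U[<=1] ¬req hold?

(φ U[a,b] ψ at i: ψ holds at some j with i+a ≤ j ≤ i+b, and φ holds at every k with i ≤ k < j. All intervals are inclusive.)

Evaluate at each i in [0,6]:
  i=0: ✓ (rhs at j=0)
  i=1: ✓ (rhs at j=1)
  i=2: ✓ (rhs at j=2)
  i=3: ✓ (rhs at j=3)
  i=4: ✓ (rhs at j=4)
  i=5: ✗ (no rhs in [5,6])
  i=6: ✓ (rhs at j=7; lhs holds on [6,6])
Positions where it holds: {0, 1, 2, 3, 4, 6} → 6.

6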